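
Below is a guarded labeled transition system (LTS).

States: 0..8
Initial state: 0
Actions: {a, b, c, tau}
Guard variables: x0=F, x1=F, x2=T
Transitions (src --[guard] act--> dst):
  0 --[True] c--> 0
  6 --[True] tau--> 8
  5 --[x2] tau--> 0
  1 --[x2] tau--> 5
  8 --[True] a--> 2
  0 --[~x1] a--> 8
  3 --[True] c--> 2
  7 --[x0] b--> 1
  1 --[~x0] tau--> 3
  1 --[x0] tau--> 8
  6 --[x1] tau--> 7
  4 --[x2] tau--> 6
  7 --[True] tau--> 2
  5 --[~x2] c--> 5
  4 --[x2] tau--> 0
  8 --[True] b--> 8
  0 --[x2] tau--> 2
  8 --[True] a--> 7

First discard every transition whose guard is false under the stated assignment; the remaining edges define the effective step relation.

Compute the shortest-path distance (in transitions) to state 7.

BFS to 7:
  depth 0: {0}
  depth 1: {2,8}
  depth 2: {7}
depth(7)=2, e.g. a·a

Answer: 2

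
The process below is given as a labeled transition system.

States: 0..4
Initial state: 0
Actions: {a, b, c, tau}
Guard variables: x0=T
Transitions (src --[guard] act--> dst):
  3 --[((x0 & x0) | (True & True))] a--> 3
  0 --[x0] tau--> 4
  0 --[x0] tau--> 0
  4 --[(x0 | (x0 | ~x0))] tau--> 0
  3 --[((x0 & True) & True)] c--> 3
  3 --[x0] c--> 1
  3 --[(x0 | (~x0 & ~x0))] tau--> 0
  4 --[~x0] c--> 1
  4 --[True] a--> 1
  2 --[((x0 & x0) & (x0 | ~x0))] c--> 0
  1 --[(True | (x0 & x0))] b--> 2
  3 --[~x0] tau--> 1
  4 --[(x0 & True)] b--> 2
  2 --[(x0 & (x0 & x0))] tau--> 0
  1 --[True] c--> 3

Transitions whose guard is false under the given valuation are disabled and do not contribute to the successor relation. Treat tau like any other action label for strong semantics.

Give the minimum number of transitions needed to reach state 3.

Answer: 3

Working:
Layered search for 3:
  Layer 0: {0}
  Layer 1: {4}
  Layer 2: {1,2}
  Layer 3: {3}
first hit 3 at d=3 via tau·a·c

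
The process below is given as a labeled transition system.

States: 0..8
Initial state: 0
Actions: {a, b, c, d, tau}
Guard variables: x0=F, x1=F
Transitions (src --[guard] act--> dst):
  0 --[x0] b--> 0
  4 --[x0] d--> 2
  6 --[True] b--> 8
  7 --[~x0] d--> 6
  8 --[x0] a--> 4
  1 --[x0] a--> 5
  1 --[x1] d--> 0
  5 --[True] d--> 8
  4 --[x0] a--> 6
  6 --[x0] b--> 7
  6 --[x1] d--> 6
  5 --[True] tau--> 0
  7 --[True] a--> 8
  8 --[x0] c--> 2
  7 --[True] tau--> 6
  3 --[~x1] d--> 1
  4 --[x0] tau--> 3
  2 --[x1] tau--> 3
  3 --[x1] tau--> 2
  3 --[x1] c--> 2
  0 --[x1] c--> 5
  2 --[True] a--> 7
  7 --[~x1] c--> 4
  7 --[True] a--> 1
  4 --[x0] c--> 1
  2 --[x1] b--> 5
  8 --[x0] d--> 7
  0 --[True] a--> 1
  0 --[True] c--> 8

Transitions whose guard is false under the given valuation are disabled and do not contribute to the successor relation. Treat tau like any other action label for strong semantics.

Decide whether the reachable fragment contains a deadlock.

R = {0,1,8}
  0: a→1  c→8  [2 exit(s)]
  1: ∅  [no exit]
  8: ∅  [no exit]
Path to 1: a

Answer: DEADLOCK at state 1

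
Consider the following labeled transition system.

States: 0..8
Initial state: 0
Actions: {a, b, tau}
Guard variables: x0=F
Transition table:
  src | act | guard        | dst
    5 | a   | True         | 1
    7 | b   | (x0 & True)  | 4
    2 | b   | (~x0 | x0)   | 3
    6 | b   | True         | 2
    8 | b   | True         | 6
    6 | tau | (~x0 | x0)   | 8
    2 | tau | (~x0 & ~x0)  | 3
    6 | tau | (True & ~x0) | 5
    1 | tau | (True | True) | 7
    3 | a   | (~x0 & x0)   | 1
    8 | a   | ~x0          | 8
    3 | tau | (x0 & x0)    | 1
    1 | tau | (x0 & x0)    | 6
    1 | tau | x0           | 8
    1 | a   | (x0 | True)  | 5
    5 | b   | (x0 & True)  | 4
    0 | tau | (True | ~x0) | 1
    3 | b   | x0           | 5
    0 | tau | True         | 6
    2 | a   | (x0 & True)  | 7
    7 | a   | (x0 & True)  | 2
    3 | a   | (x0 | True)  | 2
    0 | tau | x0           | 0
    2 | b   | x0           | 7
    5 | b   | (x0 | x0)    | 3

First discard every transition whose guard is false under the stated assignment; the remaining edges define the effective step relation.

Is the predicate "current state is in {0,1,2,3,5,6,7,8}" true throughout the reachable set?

Safe = {0,1,2,3,5,6,7,8}
Reach set: {0,1,2,3,5,6,7,8}
  0: ✓
  1: ✓
  2: ✓
  3: ✓
  5: ✓
  6: ✓
  7: ✓
  8: ✓

Answer: INVARIANT HOLDS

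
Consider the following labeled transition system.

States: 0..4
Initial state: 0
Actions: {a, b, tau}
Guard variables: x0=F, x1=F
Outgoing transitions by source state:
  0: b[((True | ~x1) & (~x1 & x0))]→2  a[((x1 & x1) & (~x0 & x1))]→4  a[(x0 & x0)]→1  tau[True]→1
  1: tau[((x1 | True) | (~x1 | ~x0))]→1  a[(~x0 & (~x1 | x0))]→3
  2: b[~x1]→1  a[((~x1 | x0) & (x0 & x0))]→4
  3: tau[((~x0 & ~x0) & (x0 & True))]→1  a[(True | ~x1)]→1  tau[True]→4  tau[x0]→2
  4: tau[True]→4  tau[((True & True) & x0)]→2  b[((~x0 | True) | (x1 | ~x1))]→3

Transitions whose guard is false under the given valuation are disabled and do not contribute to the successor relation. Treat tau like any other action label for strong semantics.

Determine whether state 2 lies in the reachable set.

Answer: UNREACHABLE

Analysis:
8 transition(s) survive guard evaluation.
L0 = {0}
L1 = {1}  now seen {0,1}
L2 = {3}  now seen {0,1,3}
L3 = {4}  now seen {0,1,3,4}
R = {0,1,3,4}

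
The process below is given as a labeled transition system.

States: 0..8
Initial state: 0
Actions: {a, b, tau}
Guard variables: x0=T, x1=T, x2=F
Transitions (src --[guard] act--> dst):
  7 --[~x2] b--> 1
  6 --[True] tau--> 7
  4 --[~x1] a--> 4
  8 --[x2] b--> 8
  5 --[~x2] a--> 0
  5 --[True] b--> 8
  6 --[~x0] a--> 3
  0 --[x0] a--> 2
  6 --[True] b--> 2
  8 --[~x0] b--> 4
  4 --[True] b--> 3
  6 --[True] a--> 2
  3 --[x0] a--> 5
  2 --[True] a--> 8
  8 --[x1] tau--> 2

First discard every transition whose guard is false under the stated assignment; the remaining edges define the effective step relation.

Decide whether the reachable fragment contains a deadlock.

Reachable = {0,2,8}
  0: a→2  [1 out]
  2: a→8  [1 out]
  8: tau→2  [1 out]

Answer: DEADLOCK-FREE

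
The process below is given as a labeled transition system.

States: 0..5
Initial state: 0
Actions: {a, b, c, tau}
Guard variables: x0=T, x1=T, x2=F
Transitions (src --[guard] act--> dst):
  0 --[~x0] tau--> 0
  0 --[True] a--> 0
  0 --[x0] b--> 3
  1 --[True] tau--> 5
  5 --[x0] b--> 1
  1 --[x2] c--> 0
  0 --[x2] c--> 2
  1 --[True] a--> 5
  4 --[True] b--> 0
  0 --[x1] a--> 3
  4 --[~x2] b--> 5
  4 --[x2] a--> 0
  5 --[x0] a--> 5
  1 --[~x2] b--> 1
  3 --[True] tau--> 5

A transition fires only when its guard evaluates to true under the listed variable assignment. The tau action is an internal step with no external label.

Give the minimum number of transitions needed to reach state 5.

Answer: 2

Working:
Breadth-first toward 5:
  depth 0: {0}
  depth 1: {3}
  depth 2: {5}
5 enters at depth 2; path a·tau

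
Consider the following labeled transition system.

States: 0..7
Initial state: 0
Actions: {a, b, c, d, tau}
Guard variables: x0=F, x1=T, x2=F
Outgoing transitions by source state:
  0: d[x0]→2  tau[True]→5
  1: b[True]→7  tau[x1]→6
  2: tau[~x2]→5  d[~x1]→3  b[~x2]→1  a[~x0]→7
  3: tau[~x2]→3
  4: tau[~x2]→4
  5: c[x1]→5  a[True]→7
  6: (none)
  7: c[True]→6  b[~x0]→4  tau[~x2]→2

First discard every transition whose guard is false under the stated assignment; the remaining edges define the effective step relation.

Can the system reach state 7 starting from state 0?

Answer: REACHABLE

Trace:
After dropping false guards: 13 live edges.
depth 0: {0}
depth 1: {5}  cumulative {0,5}
depth 2: {7}  cumulative {0,5,7}
depth 3: {2,4,6}  cumulative {0,2,4,5,6,7}
depth 4: {1}  cumulative {0,1,2,4,5,6,7}
Reach set: {0,1,2,4,5,6,7}
Path to 7: tau·a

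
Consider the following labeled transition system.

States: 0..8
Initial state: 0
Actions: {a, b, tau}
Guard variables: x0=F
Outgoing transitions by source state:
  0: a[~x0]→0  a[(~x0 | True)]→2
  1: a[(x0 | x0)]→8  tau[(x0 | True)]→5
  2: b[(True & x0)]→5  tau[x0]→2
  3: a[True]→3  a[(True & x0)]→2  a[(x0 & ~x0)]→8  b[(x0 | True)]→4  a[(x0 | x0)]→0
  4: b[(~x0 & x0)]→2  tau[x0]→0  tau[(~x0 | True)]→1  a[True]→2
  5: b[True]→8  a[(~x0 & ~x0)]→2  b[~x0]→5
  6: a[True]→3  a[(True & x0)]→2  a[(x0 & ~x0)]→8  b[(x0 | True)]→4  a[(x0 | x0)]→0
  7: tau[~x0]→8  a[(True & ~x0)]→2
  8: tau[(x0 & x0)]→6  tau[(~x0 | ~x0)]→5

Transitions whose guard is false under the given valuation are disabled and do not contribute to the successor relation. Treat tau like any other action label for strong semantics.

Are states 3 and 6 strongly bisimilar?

Answer: BISIMILAR

Analysis:
Bisimulation quotient by refinement:
  P[0] = {{0,1,2,3,4,5,6,7,8}}
  P[1] = {{0},{1,8},{2},{3,5,6},{4,7}}
  P[2] = {{0},{1,8},{2},{3,6},{4,7},{5}}
6 equivalence class(es) (converged in 3)
3∈{3,6}, 6∈{3,6}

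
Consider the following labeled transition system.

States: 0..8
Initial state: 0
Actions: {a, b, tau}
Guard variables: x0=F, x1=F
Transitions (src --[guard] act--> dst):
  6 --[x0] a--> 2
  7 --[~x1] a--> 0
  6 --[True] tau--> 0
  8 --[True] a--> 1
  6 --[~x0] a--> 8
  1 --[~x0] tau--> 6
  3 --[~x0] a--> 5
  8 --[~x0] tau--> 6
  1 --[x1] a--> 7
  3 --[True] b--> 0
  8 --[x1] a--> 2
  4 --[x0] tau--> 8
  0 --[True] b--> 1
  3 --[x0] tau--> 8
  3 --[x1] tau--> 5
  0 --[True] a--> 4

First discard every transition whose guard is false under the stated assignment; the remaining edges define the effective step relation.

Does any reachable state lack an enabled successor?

Answer: DEADLOCK at state 4

Working:
Reach set: {0,1,4,6,8}
  0: a→4  b→1  [2 out]
  1: tau→6  [1 out]
  4: ∅  [STUCK]
  6: a→8  tau→0  [2 out]
  8: a→1  tau→6  [2 out]
Path to 4: a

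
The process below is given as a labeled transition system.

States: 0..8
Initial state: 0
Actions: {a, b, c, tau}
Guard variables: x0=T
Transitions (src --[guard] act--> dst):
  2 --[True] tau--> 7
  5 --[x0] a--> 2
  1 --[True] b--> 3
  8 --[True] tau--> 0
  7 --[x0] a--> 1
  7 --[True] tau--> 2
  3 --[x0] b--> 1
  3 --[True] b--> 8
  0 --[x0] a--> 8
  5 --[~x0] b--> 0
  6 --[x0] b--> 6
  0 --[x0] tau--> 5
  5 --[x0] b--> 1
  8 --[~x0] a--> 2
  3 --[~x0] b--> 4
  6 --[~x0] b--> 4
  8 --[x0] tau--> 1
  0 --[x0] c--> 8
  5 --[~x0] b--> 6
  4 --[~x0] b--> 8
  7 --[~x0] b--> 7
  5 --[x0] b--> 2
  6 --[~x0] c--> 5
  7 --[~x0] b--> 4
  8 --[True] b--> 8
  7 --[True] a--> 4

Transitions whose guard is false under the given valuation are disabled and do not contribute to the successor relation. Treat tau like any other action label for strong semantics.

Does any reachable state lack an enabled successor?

Answer: DEADLOCK at state 4

Analysis:
Reach set: {0,1,2,3,4,5,7,8}
  0: a→8  c→8  tau→5  [3 exit(s)]
  1: b→3  [1 exit(s)]
  2: tau→7  [1 exit(s)]
  3: b→1  b→8  [2 exit(s)]
  4: ∅  [deadlock]
  5: a→2  b→1  b→2  [3 exit(s)]
  7: a→1  a→4  tau→2  [3 exit(s)]
  8: b→8  tau→0  tau→1  [3 exit(s)]
Path to 4: tau·a·tau·a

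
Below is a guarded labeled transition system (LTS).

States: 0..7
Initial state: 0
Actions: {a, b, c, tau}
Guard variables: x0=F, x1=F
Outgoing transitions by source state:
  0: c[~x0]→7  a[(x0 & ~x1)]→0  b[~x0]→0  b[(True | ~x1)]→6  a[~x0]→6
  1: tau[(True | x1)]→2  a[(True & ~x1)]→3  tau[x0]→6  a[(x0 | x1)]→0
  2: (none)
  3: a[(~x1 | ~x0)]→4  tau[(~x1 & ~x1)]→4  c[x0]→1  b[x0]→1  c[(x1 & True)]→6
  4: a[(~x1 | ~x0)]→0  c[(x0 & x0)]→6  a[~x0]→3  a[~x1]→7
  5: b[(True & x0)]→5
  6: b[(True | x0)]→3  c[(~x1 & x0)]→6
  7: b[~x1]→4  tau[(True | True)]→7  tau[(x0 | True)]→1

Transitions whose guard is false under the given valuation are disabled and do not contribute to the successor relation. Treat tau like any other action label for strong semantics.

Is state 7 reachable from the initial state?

Answer: REACHABLE

Trace:
15 transition(s) survive guard evaluation.
Layer 0: {0}
Layer 1: {6,7}  cumulative {0,6,7}
Layer 2: {1,3,4}  cumulative {0,1,3,4,6,7}
Layer 3: {2}  cumulative {0,1,2,3,4,6,7}
Reach set: {0,1,2,3,4,6,7}
witness 7: c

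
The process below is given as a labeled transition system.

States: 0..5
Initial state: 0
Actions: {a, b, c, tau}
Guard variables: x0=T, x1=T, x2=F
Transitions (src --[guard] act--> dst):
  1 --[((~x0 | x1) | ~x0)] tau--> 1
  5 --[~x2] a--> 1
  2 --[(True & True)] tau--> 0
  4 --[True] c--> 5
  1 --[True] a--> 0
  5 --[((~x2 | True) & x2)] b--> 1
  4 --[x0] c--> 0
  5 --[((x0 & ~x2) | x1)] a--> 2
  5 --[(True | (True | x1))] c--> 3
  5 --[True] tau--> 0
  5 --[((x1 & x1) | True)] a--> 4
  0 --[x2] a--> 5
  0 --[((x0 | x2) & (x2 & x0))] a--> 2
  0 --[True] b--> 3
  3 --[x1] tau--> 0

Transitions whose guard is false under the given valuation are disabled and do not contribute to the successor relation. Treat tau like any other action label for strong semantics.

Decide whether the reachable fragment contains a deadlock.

Answer: DEADLOCK-FREE

Trace:
Reachable = {0,3}
  0: b→3  [1 exit(s)]
  3: tau→0  [1 exit(s)]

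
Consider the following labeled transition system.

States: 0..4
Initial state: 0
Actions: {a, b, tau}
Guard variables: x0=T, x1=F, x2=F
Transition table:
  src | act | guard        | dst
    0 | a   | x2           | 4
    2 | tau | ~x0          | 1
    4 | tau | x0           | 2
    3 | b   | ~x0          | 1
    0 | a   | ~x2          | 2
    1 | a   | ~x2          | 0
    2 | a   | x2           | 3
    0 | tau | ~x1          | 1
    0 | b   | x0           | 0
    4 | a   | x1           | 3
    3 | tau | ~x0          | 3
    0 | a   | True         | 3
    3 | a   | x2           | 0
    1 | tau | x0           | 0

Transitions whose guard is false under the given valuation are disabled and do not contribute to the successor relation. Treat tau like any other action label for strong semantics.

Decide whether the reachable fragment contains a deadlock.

Answer: DEADLOCK at state 2

Analysis:
Reach set: {0,1,2,3}
  0: a→2  a→3  b→0  tau→1  [4 out]
  1: a→0  tau→0  [2 out]
  2: ∅  [no exit]
  3: ∅  [no exit]
witness 2: a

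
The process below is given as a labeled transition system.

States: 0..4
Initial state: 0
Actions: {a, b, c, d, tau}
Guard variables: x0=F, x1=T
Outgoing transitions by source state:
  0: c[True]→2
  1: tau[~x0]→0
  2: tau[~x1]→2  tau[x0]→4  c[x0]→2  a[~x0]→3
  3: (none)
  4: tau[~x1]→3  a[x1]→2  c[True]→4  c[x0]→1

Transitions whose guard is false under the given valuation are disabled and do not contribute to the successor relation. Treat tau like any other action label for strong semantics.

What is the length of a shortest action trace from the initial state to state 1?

Answer: UNREACHABLE

Trace:
Layered search for 1:
  L0 = {0}
  L1 = {2}
  L2 = {3}
1 never appears.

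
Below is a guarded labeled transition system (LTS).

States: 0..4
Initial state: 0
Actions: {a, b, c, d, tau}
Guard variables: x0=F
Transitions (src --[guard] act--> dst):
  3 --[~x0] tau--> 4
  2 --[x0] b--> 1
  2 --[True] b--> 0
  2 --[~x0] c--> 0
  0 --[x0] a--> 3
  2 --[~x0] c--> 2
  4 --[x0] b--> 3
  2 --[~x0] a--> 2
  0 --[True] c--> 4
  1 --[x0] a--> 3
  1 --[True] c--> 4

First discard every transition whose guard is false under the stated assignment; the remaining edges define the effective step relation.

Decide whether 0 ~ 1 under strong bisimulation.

Refine partition for ~:
  P[0] = {{0,1,2,3,4}}
  P[1] = {{0,1},{2},{3},{4}}
stable after 2 split(s): 4 block(s)
0∈{0,1}, 1∈{0,1}

Answer: BISIMILAR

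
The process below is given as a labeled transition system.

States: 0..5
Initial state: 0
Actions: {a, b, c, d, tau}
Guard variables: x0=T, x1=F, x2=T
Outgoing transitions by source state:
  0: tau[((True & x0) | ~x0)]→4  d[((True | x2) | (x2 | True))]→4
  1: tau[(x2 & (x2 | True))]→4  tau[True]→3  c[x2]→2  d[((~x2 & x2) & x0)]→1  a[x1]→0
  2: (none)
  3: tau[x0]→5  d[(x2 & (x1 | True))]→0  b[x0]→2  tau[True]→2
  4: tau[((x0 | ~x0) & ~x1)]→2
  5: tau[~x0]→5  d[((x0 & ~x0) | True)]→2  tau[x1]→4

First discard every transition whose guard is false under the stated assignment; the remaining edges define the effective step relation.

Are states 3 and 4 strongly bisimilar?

Compute ~ classes (split until stable):
  P[0] = {{0,1,2,3,4,5}}
  P[1] = {{0},{1},{2},{3},{4},{5}}
stable after 2 split(s): 6 block(s)
[3]={3}  [4]={4}

Answer: NOT BISIMILAR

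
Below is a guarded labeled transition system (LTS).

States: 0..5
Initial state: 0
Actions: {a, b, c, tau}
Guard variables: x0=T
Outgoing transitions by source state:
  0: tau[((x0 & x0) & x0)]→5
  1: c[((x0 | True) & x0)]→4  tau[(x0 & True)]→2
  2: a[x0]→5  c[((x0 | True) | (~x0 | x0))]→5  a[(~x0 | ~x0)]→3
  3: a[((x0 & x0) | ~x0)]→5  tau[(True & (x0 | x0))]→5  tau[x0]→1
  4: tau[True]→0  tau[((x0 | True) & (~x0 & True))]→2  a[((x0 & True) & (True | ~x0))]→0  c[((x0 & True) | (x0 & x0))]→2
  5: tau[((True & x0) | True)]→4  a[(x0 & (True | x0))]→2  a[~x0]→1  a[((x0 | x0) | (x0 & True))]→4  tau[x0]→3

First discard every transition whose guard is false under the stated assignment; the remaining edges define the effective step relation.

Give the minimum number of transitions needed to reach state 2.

Answer: 2

Trace:
Breadth-first toward 2:
  Layer 0: {0}
  Layer 1: {5}
  Layer 2: {2,3,4}
first hit 2 at d=2 via tau·a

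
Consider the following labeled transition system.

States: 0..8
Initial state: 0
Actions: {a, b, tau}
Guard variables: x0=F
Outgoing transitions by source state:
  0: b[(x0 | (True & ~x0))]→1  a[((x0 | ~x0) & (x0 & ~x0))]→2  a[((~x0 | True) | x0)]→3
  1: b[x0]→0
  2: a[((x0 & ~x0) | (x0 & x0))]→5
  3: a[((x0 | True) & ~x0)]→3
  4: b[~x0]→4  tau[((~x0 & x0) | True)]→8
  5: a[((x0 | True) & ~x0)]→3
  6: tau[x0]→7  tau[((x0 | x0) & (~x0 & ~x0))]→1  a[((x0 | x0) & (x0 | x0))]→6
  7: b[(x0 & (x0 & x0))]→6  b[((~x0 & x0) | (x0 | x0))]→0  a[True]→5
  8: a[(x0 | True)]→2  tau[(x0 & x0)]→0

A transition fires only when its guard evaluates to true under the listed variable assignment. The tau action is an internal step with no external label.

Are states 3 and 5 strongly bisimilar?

Answer: BISIMILAR

Working:
Refine partition for ~:
  P[0] = {{0,1,2,3,4,5,6,7,8}}
  P[1] = {{0},{1,2,6},{3,5,7,8},{4}}
  P[2] = {{0},{1,2,6},{3,5,7},{4},{8}}
5 equivalence class(es) (converged in 3)
3∈{3,5,7}, 5∈{3,5,7}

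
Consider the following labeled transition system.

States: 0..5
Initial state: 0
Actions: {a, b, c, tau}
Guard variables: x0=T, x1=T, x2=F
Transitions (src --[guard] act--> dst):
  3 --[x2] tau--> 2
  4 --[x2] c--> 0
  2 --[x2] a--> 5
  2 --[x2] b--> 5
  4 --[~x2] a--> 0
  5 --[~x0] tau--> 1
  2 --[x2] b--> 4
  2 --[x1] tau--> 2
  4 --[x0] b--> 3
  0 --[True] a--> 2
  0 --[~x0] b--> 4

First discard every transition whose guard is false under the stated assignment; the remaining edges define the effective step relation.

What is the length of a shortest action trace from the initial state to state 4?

Layered search for 4:
  depth 0: {0}
  depth 1: {2}
4 never appears.

Answer: UNREACHABLE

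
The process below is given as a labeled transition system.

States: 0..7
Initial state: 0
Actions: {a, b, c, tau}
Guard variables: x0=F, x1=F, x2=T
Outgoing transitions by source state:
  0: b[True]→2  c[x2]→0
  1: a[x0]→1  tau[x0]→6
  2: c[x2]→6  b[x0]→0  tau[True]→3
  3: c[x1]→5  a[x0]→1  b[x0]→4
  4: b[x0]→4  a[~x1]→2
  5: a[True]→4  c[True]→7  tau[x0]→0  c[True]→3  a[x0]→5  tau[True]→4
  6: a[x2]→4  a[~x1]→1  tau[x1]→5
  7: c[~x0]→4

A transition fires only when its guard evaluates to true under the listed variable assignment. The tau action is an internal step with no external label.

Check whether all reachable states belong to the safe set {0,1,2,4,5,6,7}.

Inv-set: {0,1,2,4,5,6,7}
R = {0,1,2,3,4,6}
  0: safe
  1: safe
  2: safe
  3: ✗ unsafe
  4: safe
  6: safe
counterexample path to 3: b·tau

Answer: INVARIANT VIOLATED at state 3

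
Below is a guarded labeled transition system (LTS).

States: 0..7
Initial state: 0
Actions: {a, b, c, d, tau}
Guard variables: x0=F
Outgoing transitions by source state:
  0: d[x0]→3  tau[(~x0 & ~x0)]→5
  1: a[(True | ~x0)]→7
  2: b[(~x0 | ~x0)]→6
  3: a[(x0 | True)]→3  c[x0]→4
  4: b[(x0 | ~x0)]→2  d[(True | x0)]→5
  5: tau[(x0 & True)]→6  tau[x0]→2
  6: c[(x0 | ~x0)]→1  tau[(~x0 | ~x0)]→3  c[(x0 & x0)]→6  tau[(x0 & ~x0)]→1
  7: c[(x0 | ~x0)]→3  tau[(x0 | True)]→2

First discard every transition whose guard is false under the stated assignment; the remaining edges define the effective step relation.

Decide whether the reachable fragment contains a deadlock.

Answer: DEADLOCK at state 5

Trace:
R = {0,5}
  0: tau→5  [1 out]
  5: ∅  [deadlock]
Path to 5: tau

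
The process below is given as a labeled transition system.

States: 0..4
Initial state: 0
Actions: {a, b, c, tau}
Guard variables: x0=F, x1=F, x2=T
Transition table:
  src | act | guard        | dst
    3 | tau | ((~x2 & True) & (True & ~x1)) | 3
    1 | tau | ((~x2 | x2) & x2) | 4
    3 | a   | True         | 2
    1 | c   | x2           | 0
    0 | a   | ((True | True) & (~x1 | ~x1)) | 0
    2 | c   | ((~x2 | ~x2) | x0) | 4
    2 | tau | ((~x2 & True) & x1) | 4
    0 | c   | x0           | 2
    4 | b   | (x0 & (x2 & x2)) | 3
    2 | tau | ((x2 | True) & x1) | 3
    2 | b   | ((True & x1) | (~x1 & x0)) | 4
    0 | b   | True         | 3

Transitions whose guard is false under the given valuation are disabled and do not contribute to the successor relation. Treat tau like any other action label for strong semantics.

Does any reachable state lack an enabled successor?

Answer: DEADLOCK at state 2

Trace:
Reachable = {0,2,3}
  0: a→0  b→3  [2 out]
  2: ∅  [STUCK]
  3: a→2  [1 out]
trace reaching 2: b·a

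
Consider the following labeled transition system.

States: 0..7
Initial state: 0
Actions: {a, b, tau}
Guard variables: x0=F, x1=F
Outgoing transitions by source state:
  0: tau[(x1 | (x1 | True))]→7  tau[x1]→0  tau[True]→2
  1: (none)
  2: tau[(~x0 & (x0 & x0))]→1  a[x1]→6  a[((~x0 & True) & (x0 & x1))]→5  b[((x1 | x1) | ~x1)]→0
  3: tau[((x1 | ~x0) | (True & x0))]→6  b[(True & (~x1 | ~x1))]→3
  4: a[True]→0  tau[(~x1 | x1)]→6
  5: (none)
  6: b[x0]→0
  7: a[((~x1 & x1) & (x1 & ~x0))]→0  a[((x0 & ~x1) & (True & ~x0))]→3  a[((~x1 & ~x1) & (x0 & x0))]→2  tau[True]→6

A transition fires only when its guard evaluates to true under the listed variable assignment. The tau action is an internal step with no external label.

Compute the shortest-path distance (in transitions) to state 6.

Answer: 2

Analysis:
Breadth-first toward 6:
  depth 0: {0}
  depth 1: {2,7}
  depth 2: {6}
depth(6)=2, e.g. tau·tau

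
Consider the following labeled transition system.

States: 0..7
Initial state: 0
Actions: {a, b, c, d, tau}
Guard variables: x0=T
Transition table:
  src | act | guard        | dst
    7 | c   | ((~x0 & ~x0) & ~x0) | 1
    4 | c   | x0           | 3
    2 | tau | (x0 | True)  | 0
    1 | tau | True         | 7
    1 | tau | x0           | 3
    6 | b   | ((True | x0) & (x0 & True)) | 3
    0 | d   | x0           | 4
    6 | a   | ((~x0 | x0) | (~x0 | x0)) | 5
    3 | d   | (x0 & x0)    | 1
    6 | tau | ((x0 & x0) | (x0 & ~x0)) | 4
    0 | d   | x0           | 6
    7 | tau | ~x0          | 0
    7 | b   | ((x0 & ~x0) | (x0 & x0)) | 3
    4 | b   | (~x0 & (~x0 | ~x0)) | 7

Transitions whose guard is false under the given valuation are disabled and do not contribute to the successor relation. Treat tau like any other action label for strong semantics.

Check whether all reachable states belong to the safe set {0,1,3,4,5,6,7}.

Inv-set: {0,1,3,4,5,6,7}
R = {0,1,3,4,5,6,7}
  0: ✓
  1: ✓
  3: ✓
  4: ✓
  5: ✓
  6: ✓
  7: ✓

Answer: INVARIANT HOLDS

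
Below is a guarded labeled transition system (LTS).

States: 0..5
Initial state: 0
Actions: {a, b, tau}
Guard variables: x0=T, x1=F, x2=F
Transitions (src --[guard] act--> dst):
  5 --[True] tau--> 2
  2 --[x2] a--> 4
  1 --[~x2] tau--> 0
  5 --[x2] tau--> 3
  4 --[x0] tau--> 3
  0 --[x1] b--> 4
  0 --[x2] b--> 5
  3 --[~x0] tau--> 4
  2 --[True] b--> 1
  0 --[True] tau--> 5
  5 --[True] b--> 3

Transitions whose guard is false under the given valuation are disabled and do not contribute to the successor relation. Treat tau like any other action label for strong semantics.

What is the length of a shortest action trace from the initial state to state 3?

Breadth-first toward 3:
  L0 = {0}
  L1 = {5}
  L2 = {2,3}
first hit 3 at d=2 via tau·b

Answer: 2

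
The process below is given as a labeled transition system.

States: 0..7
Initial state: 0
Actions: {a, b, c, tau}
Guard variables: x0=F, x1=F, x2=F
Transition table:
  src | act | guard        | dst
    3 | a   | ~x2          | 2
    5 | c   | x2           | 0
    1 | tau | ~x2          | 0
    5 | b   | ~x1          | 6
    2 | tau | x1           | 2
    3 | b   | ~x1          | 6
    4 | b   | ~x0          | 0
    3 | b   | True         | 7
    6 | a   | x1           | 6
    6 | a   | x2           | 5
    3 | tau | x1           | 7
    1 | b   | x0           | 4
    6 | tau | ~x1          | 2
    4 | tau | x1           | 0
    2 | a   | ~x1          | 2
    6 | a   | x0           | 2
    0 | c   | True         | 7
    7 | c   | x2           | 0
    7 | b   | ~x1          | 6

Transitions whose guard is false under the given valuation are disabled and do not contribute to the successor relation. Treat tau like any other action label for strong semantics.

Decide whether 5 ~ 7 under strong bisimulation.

Refine partition for ~:
  π0 = {{0,1,2,3,4,5,6,7}}
  π1 = {{0},{1,6},{2},{3},{4,5,7}}
  π2 = {{0},{1},{2},{3},{4},{5,7},{6}}
Fixed point at round 3; 7 class(es).
[5]={5,7}  [7]={5,7}

Answer: BISIMILAR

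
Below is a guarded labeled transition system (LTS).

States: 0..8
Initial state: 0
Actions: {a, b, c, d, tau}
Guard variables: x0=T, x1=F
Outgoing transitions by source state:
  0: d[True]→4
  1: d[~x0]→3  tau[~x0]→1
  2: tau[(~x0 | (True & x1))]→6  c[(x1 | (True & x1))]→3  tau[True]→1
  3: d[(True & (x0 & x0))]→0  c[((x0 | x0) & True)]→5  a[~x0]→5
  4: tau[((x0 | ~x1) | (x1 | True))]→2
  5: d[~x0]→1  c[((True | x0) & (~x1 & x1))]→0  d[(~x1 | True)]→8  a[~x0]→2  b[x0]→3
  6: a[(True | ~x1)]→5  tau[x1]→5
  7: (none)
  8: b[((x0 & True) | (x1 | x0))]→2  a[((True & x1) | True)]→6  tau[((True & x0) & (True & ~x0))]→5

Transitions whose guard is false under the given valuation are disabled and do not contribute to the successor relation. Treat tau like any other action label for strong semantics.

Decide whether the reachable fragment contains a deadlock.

Answer: DEADLOCK at state 1

Working:
Reachable = {0,1,2,4}
  0: d→4  [1 out]
  1: ∅  [deadlock]
  2: tau→1  [1 out]
  4: tau→2  [1 out]
Path to 1: d·tau·tau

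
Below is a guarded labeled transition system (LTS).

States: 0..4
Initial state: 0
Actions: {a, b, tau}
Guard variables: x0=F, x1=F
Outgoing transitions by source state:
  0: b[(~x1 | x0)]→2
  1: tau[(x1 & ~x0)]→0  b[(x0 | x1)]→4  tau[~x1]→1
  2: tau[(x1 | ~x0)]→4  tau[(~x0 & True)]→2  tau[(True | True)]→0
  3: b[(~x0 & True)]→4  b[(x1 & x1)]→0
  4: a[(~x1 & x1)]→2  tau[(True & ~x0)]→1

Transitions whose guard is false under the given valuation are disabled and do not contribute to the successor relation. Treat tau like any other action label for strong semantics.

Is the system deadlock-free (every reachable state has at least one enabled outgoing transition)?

Reach set: {0,1,2,4}
  0: b→2  [1 exit(s)]
  1: tau→1  [1 exit(s)]
  2: tau→0  tau→2  tau→4  [3 exit(s)]
  4: tau→1  [1 exit(s)]

Answer: DEADLOCK-FREE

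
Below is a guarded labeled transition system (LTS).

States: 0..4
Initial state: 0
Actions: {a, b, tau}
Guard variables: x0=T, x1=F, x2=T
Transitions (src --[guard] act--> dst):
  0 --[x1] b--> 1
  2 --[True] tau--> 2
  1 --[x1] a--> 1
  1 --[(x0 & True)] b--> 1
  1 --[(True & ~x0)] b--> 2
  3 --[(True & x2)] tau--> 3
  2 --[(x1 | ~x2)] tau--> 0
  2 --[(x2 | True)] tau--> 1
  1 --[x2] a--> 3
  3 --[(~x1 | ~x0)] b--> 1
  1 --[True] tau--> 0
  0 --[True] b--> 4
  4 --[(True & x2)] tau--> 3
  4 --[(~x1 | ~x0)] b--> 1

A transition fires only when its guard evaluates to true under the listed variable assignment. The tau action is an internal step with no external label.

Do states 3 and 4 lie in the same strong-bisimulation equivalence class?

Answer: BISIMILAR

Working:
Refine partition for ~:
  round 0: {{0,1,2,3,4}}
  round 1: {{0},{1},{2},{3,4}}
Fixed point at round 2; 4 class(es).
class of 3: {3,4}; class of 4: {3,4}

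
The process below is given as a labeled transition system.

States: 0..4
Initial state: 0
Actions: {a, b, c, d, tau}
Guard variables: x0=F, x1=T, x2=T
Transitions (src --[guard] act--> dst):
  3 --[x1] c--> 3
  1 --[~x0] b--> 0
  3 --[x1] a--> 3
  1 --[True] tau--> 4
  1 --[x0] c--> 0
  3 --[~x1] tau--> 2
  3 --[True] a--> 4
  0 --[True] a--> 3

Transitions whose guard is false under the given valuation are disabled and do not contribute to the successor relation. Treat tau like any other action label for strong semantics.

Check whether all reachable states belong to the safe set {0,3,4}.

Safe = {0,3,4}
Reachable = {0,3,4}
  0: ✓
  3: ✓
  4: ✓

Answer: INVARIANT HOLDS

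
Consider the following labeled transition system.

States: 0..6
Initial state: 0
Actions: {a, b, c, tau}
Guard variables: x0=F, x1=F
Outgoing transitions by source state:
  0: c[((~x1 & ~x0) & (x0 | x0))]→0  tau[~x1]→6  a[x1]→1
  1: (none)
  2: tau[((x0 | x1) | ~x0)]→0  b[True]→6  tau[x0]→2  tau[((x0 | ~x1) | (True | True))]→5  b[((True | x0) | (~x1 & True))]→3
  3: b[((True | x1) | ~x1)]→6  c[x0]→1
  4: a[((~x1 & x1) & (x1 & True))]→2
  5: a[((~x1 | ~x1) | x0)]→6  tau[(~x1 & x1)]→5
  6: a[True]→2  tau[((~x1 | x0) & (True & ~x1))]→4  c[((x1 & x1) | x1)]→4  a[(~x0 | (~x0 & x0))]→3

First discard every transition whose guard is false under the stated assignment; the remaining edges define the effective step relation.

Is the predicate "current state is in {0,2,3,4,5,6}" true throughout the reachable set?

Inv-set: {0,2,3,4,5,6}
Reach set: {0,2,3,4,5,6}
  0: safe
  2: safe
  3: safe
  4: safe
  5: safe
  6: safe

Answer: INVARIANT HOLDS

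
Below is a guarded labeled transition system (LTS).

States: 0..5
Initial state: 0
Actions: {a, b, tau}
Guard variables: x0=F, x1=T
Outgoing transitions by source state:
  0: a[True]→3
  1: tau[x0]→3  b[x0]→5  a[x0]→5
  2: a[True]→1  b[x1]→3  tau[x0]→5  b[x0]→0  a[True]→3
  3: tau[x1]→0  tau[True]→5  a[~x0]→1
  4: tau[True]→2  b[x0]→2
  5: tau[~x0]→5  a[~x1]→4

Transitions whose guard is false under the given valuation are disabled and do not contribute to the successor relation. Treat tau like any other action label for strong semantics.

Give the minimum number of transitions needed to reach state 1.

Answer: 2

Trace:
Layered search for 1:
  depth 0: {0}
  depth 1: {3}
  depth 2: {1,5}
first hit 1 at d=2 via a·a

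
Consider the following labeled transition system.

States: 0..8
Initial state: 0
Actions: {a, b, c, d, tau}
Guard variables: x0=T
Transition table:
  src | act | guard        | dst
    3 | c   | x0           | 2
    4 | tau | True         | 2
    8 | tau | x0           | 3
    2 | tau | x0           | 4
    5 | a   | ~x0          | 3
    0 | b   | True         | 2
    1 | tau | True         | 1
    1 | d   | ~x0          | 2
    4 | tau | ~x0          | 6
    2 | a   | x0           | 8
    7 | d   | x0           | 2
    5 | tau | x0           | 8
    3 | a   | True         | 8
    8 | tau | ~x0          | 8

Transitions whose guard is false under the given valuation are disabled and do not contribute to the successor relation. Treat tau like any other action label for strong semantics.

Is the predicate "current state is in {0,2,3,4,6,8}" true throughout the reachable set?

Answer: INVARIANT HOLDS

Working:
Safe = {0,2,3,4,6,8}
R = {0,2,3,4,8}
  0: ✓
  2: ✓
  3: ✓
  4: ✓
  8: ✓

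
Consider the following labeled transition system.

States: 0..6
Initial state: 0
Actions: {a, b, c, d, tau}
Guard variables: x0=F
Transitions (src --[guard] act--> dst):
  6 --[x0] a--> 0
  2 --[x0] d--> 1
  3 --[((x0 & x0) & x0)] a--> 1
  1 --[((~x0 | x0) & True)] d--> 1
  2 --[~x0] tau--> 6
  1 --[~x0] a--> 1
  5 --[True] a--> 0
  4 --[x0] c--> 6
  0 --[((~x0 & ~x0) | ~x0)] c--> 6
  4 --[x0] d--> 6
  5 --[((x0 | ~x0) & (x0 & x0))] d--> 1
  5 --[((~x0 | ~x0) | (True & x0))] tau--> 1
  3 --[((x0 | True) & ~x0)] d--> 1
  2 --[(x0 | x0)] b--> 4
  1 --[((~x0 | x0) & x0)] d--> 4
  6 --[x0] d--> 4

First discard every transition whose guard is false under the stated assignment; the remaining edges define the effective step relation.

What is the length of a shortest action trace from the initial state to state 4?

Answer: UNREACHABLE

Analysis:
Layered search for 4:
  L0 = {0}
  L1 = {6}
4 never appears.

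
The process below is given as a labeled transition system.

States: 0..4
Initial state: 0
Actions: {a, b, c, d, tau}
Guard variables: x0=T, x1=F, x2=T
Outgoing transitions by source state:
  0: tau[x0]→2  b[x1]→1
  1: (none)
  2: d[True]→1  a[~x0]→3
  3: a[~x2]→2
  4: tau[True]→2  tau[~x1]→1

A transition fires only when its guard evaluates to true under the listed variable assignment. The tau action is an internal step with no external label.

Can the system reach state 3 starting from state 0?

Answer: UNREACHABLE

Analysis:
Guard filter leaves 4 enabled edge(s).
L0 = {0}
L1 = {2}  cumulative {0,2}
L2 = {1}  cumulative {0,1,2}
R = {0,1,2}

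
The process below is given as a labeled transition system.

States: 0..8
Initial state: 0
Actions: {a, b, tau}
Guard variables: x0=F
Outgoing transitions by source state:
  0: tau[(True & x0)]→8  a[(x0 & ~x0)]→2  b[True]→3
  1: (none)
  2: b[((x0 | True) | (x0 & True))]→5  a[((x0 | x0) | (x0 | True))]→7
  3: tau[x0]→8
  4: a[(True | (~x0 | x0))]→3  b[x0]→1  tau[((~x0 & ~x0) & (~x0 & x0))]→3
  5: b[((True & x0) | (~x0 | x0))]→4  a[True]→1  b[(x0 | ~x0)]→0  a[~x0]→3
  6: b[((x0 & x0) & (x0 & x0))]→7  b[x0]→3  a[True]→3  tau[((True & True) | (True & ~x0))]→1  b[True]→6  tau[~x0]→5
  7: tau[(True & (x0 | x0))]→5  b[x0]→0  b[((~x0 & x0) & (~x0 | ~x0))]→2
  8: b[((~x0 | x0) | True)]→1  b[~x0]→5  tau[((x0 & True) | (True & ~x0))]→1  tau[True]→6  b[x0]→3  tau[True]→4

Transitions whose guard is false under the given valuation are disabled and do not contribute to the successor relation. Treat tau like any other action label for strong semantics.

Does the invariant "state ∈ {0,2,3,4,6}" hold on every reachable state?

Answer: INVARIANT HOLDS

Working:
Allowed set {0,2,3,4,6}
Reachable = {0,3}
  0: ok
  3: ok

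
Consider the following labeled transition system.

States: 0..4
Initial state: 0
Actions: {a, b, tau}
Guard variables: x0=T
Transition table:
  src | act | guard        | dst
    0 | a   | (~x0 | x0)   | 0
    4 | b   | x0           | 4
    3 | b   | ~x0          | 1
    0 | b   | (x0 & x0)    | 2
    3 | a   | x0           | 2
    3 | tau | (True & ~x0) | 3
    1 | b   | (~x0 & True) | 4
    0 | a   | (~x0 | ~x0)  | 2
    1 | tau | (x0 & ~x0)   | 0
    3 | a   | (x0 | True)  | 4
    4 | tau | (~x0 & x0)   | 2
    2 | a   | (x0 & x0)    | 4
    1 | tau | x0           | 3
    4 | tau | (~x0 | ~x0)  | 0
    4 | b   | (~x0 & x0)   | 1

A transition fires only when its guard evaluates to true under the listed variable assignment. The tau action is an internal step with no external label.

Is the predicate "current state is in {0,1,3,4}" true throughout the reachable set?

Answer: INVARIANT VIOLATED at state 2

Working:
Safe = {0,1,3,4}
Reachable = {0,2,4}
  0: safe
  2: ✗ unsafe
  4: safe
witness against invariant: b → 2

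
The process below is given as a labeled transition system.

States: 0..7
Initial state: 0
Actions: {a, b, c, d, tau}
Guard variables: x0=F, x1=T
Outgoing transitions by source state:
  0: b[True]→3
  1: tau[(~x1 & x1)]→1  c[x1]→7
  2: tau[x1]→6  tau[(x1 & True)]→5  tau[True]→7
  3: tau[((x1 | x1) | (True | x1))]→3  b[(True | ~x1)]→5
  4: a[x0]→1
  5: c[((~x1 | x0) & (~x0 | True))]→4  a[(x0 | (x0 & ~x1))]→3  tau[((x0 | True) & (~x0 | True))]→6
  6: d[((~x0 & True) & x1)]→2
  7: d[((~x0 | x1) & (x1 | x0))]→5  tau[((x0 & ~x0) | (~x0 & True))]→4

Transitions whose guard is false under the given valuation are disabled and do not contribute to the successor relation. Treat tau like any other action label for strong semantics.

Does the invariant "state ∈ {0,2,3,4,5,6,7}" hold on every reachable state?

Inv-set: {0,2,3,4,5,6,7}
Reach set: {0,2,3,4,5,6,7}
  0: safe
  2: safe
  3: safe
  4: safe
  5: safe
  6: safe
  7: safe

Answer: INVARIANT HOLDS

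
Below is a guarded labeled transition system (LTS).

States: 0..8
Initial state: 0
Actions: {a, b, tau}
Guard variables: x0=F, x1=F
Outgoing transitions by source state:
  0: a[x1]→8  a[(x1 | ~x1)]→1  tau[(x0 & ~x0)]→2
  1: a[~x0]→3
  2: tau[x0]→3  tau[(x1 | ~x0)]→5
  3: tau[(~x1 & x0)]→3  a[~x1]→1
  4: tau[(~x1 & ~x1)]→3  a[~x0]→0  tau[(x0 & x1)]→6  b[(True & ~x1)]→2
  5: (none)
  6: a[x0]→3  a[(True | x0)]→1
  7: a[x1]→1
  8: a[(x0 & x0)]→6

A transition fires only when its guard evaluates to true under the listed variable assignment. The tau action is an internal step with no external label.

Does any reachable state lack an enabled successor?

Reachable = {0,1,3}
  0: a→1  [deg 1]
  1: a→3  [deg 1]
  3: a→1  [deg 1]

Answer: DEADLOCK-FREE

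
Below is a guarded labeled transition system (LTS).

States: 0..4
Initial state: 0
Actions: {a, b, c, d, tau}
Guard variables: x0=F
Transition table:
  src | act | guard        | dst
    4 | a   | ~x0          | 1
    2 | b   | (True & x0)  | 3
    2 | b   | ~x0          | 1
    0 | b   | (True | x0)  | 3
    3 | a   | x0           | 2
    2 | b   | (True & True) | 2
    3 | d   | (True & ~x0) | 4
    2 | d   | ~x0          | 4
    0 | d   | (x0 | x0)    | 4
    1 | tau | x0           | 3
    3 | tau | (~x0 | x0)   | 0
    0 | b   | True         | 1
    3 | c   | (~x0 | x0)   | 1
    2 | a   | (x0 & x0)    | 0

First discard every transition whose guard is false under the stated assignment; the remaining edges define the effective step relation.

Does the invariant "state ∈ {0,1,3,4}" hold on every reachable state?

Answer: INVARIANT HOLDS

Analysis:
Allowed set {0,1,3,4}
R = {0,1,3,4}
  0: ok
  1: ok
  3: ok
  4: ok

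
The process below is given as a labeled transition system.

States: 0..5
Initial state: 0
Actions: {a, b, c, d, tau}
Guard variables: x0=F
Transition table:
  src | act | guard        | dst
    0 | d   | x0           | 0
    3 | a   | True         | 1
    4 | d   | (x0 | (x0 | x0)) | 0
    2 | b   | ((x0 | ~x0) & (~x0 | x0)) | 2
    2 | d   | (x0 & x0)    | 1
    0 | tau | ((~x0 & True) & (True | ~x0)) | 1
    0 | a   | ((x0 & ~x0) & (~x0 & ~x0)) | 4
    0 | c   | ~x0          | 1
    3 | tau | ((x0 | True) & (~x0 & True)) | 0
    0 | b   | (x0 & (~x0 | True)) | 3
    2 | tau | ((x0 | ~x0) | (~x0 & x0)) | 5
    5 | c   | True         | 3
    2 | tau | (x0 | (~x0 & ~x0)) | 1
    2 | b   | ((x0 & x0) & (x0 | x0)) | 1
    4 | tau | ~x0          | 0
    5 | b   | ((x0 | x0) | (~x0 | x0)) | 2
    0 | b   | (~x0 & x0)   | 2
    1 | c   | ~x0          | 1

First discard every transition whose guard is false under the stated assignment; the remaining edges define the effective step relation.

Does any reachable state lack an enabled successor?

R = {0,1}
  0: c→1  tau→1  [2 out]
  1: c→1  [1 out]

Answer: DEADLOCK-FREE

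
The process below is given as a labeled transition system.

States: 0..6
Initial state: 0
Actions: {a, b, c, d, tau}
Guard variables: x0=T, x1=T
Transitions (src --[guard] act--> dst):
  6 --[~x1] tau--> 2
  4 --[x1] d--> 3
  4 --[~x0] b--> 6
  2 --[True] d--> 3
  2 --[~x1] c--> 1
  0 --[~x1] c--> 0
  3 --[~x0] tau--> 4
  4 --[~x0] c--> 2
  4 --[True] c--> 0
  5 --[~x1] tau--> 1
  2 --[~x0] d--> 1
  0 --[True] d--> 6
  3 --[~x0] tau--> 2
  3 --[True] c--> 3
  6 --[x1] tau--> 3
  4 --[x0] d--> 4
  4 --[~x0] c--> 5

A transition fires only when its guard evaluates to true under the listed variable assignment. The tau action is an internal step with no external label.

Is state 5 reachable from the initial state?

7 transition(s) survive guard evaluation.
L0 = {0}
L1 = {6}  now seen {0,6}
L2 = {3}  now seen {0,3,6}
R = {0,3,6}

Answer: UNREACHABLE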